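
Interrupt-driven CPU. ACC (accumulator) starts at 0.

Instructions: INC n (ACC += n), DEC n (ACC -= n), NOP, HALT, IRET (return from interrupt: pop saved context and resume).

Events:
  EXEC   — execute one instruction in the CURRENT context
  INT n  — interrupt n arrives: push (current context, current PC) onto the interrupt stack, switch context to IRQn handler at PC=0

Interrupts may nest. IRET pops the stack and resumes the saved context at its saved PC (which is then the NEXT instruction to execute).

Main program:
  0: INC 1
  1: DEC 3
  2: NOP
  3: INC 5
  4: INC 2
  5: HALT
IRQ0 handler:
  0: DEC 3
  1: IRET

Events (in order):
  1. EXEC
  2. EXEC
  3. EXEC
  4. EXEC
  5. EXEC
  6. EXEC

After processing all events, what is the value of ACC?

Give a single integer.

Answer: 5

Derivation:
Event 1 (EXEC): [MAIN] PC=0: INC 1 -> ACC=1
Event 2 (EXEC): [MAIN] PC=1: DEC 3 -> ACC=-2
Event 3 (EXEC): [MAIN] PC=2: NOP
Event 4 (EXEC): [MAIN] PC=3: INC 5 -> ACC=3
Event 5 (EXEC): [MAIN] PC=4: INC 2 -> ACC=5
Event 6 (EXEC): [MAIN] PC=5: HALT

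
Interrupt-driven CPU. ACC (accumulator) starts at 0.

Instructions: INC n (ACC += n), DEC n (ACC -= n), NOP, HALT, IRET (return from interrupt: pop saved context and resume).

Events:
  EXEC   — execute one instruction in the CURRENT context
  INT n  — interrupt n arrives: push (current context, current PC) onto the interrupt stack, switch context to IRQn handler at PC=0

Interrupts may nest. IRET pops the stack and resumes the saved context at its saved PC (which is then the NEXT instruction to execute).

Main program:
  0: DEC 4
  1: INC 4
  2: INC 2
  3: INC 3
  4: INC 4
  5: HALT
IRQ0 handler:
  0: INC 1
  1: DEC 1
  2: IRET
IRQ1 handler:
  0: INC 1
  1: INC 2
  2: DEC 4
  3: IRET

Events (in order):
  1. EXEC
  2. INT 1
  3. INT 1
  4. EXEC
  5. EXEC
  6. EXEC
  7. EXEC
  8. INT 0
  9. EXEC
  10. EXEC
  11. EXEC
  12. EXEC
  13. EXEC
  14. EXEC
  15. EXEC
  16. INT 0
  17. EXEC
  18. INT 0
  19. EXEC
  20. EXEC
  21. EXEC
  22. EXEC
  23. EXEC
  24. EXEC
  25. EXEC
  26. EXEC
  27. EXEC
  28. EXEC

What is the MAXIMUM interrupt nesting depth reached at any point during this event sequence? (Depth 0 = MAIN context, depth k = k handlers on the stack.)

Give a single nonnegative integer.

Event 1 (EXEC): [MAIN] PC=0: DEC 4 -> ACC=-4 [depth=0]
Event 2 (INT 1): INT 1 arrives: push (MAIN, PC=1), enter IRQ1 at PC=0 (depth now 1) [depth=1]
Event 3 (INT 1): INT 1 arrives: push (IRQ1, PC=0), enter IRQ1 at PC=0 (depth now 2) [depth=2]
Event 4 (EXEC): [IRQ1] PC=0: INC 1 -> ACC=-3 [depth=2]
Event 5 (EXEC): [IRQ1] PC=1: INC 2 -> ACC=-1 [depth=2]
Event 6 (EXEC): [IRQ1] PC=2: DEC 4 -> ACC=-5 [depth=2]
Event 7 (EXEC): [IRQ1] PC=3: IRET -> resume IRQ1 at PC=0 (depth now 1) [depth=1]
Event 8 (INT 0): INT 0 arrives: push (IRQ1, PC=0), enter IRQ0 at PC=0 (depth now 2) [depth=2]
Event 9 (EXEC): [IRQ0] PC=0: INC 1 -> ACC=-4 [depth=2]
Event 10 (EXEC): [IRQ0] PC=1: DEC 1 -> ACC=-5 [depth=2]
Event 11 (EXEC): [IRQ0] PC=2: IRET -> resume IRQ1 at PC=0 (depth now 1) [depth=1]
Event 12 (EXEC): [IRQ1] PC=0: INC 1 -> ACC=-4 [depth=1]
Event 13 (EXEC): [IRQ1] PC=1: INC 2 -> ACC=-2 [depth=1]
Event 14 (EXEC): [IRQ1] PC=2: DEC 4 -> ACC=-6 [depth=1]
Event 15 (EXEC): [IRQ1] PC=3: IRET -> resume MAIN at PC=1 (depth now 0) [depth=0]
Event 16 (INT 0): INT 0 arrives: push (MAIN, PC=1), enter IRQ0 at PC=0 (depth now 1) [depth=1]
Event 17 (EXEC): [IRQ0] PC=0: INC 1 -> ACC=-5 [depth=1]
Event 18 (INT 0): INT 0 arrives: push (IRQ0, PC=1), enter IRQ0 at PC=0 (depth now 2) [depth=2]
Event 19 (EXEC): [IRQ0] PC=0: INC 1 -> ACC=-4 [depth=2]
Event 20 (EXEC): [IRQ0] PC=1: DEC 1 -> ACC=-5 [depth=2]
Event 21 (EXEC): [IRQ0] PC=2: IRET -> resume IRQ0 at PC=1 (depth now 1) [depth=1]
Event 22 (EXEC): [IRQ0] PC=1: DEC 1 -> ACC=-6 [depth=1]
Event 23 (EXEC): [IRQ0] PC=2: IRET -> resume MAIN at PC=1 (depth now 0) [depth=0]
Event 24 (EXEC): [MAIN] PC=1: INC 4 -> ACC=-2 [depth=0]
Event 25 (EXEC): [MAIN] PC=2: INC 2 -> ACC=0 [depth=0]
Event 26 (EXEC): [MAIN] PC=3: INC 3 -> ACC=3 [depth=0]
Event 27 (EXEC): [MAIN] PC=4: INC 4 -> ACC=7 [depth=0]
Event 28 (EXEC): [MAIN] PC=5: HALT [depth=0]
Max depth observed: 2

Answer: 2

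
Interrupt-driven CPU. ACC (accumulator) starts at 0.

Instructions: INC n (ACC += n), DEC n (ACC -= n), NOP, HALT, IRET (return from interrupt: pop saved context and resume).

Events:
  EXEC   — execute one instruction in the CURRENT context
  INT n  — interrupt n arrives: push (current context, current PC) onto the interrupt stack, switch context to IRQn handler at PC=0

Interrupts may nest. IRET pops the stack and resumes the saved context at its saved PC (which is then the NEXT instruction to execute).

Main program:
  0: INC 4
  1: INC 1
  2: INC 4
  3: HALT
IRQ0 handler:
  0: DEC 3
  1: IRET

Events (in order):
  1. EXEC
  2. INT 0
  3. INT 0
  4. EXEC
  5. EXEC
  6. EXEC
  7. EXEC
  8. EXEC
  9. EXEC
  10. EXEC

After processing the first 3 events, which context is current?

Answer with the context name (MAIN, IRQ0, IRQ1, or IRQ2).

Event 1 (EXEC): [MAIN] PC=0: INC 4 -> ACC=4
Event 2 (INT 0): INT 0 arrives: push (MAIN, PC=1), enter IRQ0 at PC=0 (depth now 1)
Event 3 (INT 0): INT 0 arrives: push (IRQ0, PC=0), enter IRQ0 at PC=0 (depth now 2)

Answer: IRQ0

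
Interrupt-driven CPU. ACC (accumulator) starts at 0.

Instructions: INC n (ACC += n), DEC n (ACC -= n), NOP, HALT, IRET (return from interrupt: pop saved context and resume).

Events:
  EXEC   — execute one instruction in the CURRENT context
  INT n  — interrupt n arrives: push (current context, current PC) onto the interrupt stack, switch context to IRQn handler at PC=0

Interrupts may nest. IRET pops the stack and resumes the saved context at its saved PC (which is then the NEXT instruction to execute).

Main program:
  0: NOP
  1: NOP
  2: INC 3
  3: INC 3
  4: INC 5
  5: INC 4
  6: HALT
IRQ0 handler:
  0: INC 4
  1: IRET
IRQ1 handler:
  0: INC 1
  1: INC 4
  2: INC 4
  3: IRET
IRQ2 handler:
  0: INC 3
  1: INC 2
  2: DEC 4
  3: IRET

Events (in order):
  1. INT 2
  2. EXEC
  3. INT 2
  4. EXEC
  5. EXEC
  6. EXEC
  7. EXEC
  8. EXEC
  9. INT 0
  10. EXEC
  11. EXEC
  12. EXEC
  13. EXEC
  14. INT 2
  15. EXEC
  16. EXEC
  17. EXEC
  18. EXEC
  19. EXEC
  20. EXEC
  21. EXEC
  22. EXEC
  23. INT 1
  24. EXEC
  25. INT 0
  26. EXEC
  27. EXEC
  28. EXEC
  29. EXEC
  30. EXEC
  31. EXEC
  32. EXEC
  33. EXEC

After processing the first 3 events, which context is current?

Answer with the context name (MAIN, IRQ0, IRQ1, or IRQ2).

Event 1 (INT 2): INT 2 arrives: push (MAIN, PC=0), enter IRQ2 at PC=0 (depth now 1)
Event 2 (EXEC): [IRQ2] PC=0: INC 3 -> ACC=3
Event 3 (INT 2): INT 2 arrives: push (IRQ2, PC=1), enter IRQ2 at PC=0 (depth now 2)

Answer: IRQ2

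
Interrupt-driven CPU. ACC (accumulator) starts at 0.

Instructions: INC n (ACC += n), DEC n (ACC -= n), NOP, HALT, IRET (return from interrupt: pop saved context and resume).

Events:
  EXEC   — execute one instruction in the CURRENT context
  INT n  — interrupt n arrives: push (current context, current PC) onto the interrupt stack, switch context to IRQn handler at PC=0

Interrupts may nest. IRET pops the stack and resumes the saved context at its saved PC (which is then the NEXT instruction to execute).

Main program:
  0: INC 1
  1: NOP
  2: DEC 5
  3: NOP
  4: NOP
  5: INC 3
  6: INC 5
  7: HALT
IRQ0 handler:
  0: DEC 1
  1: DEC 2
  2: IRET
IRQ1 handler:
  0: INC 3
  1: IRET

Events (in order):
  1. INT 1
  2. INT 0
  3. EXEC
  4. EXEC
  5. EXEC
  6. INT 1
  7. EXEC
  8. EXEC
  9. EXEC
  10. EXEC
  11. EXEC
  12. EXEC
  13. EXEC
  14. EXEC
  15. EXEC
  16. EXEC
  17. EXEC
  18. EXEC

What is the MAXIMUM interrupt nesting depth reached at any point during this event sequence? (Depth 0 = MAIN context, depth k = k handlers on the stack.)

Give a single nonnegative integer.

Answer: 2

Derivation:
Event 1 (INT 1): INT 1 arrives: push (MAIN, PC=0), enter IRQ1 at PC=0 (depth now 1) [depth=1]
Event 2 (INT 0): INT 0 arrives: push (IRQ1, PC=0), enter IRQ0 at PC=0 (depth now 2) [depth=2]
Event 3 (EXEC): [IRQ0] PC=0: DEC 1 -> ACC=-1 [depth=2]
Event 4 (EXEC): [IRQ0] PC=1: DEC 2 -> ACC=-3 [depth=2]
Event 5 (EXEC): [IRQ0] PC=2: IRET -> resume IRQ1 at PC=0 (depth now 1) [depth=1]
Event 6 (INT 1): INT 1 arrives: push (IRQ1, PC=0), enter IRQ1 at PC=0 (depth now 2) [depth=2]
Event 7 (EXEC): [IRQ1] PC=0: INC 3 -> ACC=0 [depth=2]
Event 8 (EXEC): [IRQ1] PC=1: IRET -> resume IRQ1 at PC=0 (depth now 1) [depth=1]
Event 9 (EXEC): [IRQ1] PC=0: INC 3 -> ACC=3 [depth=1]
Event 10 (EXEC): [IRQ1] PC=1: IRET -> resume MAIN at PC=0 (depth now 0) [depth=0]
Event 11 (EXEC): [MAIN] PC=0: INC 1 -> ACC=4 [depth=0]
Event 12 (EXEC): [MAIN] PC=1: NOP [depth=0]
Event 13 (EXEC): [MAIN] PC=2: DEC 5 -> ACC=-1 [depth=0]
Event 14 (EXEC): [MAIN] PC=3: NOP [depth=0]
Event 15 (EXEC): [MAIN] PC=4: NOP [depth=0]
Event 16 (EXEC): [MAIN] PC=5: INC 3 -> ACC=2 [depth=0]
Event 17 (EXEC): [MAIN] PC=6: INC 5 -> ACC=7 [depth=0]
Event 18 (EXEC): [MAIN] PC=7: HALT [depth=0]
Max depth observed: 2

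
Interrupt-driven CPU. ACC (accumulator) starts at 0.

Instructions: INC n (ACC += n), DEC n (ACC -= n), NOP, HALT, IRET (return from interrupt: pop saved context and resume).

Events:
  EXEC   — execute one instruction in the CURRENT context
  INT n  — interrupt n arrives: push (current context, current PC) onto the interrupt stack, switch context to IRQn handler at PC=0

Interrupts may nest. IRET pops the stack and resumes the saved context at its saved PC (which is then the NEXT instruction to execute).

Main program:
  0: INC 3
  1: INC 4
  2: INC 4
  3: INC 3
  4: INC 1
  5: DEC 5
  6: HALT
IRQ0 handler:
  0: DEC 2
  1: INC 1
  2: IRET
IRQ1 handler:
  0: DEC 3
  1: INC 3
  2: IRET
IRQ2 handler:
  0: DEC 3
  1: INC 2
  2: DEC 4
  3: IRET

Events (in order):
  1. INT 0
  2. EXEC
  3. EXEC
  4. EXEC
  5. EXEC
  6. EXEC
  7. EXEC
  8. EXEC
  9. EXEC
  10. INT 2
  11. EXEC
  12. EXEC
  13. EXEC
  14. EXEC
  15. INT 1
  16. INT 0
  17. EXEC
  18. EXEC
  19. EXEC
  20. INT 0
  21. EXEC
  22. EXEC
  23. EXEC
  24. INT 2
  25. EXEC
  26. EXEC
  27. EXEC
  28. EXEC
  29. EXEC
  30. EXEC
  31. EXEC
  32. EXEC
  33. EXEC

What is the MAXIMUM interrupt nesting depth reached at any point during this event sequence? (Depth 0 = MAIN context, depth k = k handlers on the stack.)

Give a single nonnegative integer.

Answer: 2

Derivation:
Event 1 (INT 0): INT 0 arrives: push (MAIN, PC=0), enter IRQ0 at PC=0 (depth now 1) [depth=1]
Event 2 (EXEC): [IRQ0] PC=0: DEC 2 -> ACC=-2 [depth=1]
Event 3 (EXEC): [IRQ0] PC=1: INC 1 -> ACC=-1 [depth=1]
Event 4 (EXEC): [IRQ0] PC=2: IRET -> resume MAIN at PC=0 (depth now 0) [depth=0]
Event 5 (EXEC): [MAIN] PC=0: INC 3 -> ACC=2 [depth=0]
Event 6 (EXEC): [MAIN] PC=1: INC 4 -> ACC=6 [depth=0]
Event 7 (EXEC): [MAIN] PC=2: INC 4 -> ACC=10 [depth=0]
Event 8 (EXEC): [MAIN] PC=3: INC 3 -> ACC=13 [depth=0]
Event 9 (EXEC): [MAIN] PC=4: INC 1 -> ACC=14 [depth=0]
Event 10 (INT 2): INT 2 arrives: push (MAIN, PC=5), enter IRQ2 at PC=0 (depth now 1) [depth=1]
Event 11 (EXEC): [IRQ2] PC=0: DEC 3 -> ACC=11 [depth=1]
Event 12 (EXEC): [IRQ2] PC=1: INC 2 -> ACC=13 [depth=1]
Event 13 (EXEC): [IRQ2] PC=2: DEC 4 -> ACC=9 [depth=1]
Event 14 (EXEC): [IRQ2] PC=3: IRET -> resume MAIN at PC=5 (depth now 0) [depth=0]
Event 15 (INT 1): INT 1 arrives: push (MAIN, PC=5), enter IRQ1 at PC=0 (depth now 1) [depth=1]
Event 16 (INT 0): INT 0 arrives: push (IRQ1, PC=0), enter IRQ0 at PC=0 (depth now 2) [depth=2]
Event 17 (EXEC): [IRQ0] PC=0: DEC 2 -> ACC=7 [depth=2]
Event 18 (EXEC): [IRQ0] PC=1: INC 1 -> ACC=8 [depth=2]
Event 19 (EXEC): [IRQ0] PC=2: IRET -> resume IRQ1 at PC=0 (depth now 1) [depth=1]
Event 20 (INT 0): INT 0 arrives: push (IRQ1, PC=0), enter IRQ0 at PC=0 (depth now 2) [depth=2]
Event 21 (EXEC): [IRQ0] PC=0: DEC 2 -> ACC=6 [depth=2]
Event 22 (EXEC): [IRQ0] PC=1: INC 1 -> ACC=7 [depth=2]
Event 23 (EXEC): [IRQ0] PC=2: IRET -> resume IRQ1 at PC=0 (depth now 1) [depth=1]
Event 24 (INT 2): INT 2 arrives: push (IRQ1, PC=0), enter IRQ2 at PC=0 (depth now 2) [depth=2]
Event 25 (EXEC): [IRQ2] PC=0: DEC 3 -> ACC=4 [depth=2]
Event 26 (EXEC): [IRQ2] PC=1: INC 2 -> ACC=6 [depth=2]
Event 27 (EXEC): [IRQ2] PC=2: DEC 4 -> ACC=2 [depth=2]
Event 28 (EXEC): [IRQ2] PC=3: IRET -> resume IRQ1 at PC=0 (depth now 1) [depth=1]
Event 29 (EXEC): [IRQ1] PC=0: DEC 3 -> ACC=-1 [depth=1]
Event 30 (EXEC): [IRQ1] PC=1: INC 3 -> ACC=2 [depth=1]
Event 31 (EXEC): [IRQ1] PC=2: IRET -> resume MAIN at PC=5 (depth now 0) [depth=0]
Event 32 (EXEC): [MAIN] PC=5: DEC 5 -> ACC=-3 [depth=0]
Event 33 (EXEC): [MAIN] PC=6: HALT [depth=0]
Max depth observed: 2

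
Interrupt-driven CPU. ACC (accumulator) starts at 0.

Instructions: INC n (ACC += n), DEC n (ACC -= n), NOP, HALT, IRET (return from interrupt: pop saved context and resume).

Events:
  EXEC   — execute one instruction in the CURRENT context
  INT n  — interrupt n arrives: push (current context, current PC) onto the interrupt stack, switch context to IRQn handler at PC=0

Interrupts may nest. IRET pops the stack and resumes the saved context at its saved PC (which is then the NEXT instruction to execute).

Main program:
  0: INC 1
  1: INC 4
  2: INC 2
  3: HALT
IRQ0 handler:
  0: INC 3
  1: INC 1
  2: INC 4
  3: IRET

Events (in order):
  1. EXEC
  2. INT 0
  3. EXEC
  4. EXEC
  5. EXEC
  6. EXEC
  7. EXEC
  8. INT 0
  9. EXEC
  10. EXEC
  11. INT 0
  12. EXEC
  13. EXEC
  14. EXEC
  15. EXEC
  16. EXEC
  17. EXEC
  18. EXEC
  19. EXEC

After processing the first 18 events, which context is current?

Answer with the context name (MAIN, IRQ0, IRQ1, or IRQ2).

Event 1 (EXEC): [MAIN] PC=0: INC 1 -> ACC=1
Event 2 (INT 0): INT 0 arrives: push (MAIN, PC=1), enter IRQ0 at PC=0 (depth now 1)
Event 3 (EXEC): [IRQ0] PC=0: INC 3 -> ACC=4
Event 4 (EXEC): [IRQ0] PC=1: INC 1 -> ACC=5
Event 5 (EXEC): [IRQ0] PC=2: INC 4 -> ACC=9
Event 6 (EXEC): [IRQ0] PC=3: IRET -> resume MAIN at PC=1 (depth now 0)
Event 7 (EXEC): [MAIN] PC=1: INC 4 -> ACC=13
Event 8 (INT 0): INT 0 arrives: push (MAIN, PC=2), enter IRQ0 at PC=0 (depth now 1)
Event 9 (EXEC): [IRQ0] PC=0: INC 3 -> ACC=16
Event 10 (EXEC): [IRQ0] PC=1: INC 1 -> ACC=17
Event 11 (INT 0): INT 0 arrives: push (IRQ0, PC=2), enter IRQ0 at PC=0 (depth now 2)
Event 12 (EXEC): [IRQ0] PC=0: INC 3 -> ACC=20
Event 13 (EXEC): [IRQ0] PC=1: INC 1 -> ACC=21
Event 14 (EXEC): [IRQ0] PC=2: INC 4 -> ACC=25
Event 15 (EXEC): [IRQ0] PC=3: IRET -> resume IRQ0 at PC=2 (depth now 1)
Event 16 (EXEC): [IRQ0] PC=2: INC 4 -> ACC=29
Event 17 (EXEC): [IRQ0] PC=3: IRET -> resume MAIN at PC=2 (depth now 0)
Event 18 (EXEC): [MAIN] PC=2: INC 2 -> ACC=31

Answer: MAIN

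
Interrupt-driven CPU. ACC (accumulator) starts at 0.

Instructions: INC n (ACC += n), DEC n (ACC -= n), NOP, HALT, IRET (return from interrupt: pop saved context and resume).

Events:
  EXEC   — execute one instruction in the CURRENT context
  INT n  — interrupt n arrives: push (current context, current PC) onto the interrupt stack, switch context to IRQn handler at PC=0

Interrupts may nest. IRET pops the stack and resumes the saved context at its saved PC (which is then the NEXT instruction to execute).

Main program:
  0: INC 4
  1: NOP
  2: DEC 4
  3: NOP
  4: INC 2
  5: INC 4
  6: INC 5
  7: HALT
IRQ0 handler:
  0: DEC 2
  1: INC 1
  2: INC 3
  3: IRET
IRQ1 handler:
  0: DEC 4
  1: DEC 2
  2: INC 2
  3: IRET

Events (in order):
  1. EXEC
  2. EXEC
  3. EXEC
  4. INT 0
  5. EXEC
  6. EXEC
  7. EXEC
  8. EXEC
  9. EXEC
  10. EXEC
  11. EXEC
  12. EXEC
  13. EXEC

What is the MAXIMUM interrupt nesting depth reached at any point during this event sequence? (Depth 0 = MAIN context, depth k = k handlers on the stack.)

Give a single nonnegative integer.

Event 1 (EXEC): [MAIN] PC=0: INC 4 -> ACC=4 [depth=0]
Event 2 (EXEC): [MAIN] PC=1: NOP [depth=0]
Event 3 (EXEC): [MAIN] PC=2: DEC 4 -> ACC=0 [depth=0]
Event 4 (INT 0): INT 0 arrives: push (MAIN, PC=3), enter IRQ0 at PC=0 (depth now 1) [depth=1]
Event 5 (EXEC): [IRQ0] PC=0: DEC 2 -> ACC=-2 [depth=1]
Event 6 (EXEC): [IRQ0] PC=1: INC 1 -> ACC=-1 [depth=1]
Event 7 (EXEC): [IRQ0] PC=2: INC 3 -> ACC=2 [depth=1]
Event 8 (EXEC): [IRQ0] PC=3: IRET -> resume MAIN at PC=3 (depth now 0) [depth=0]
Event 9 (EXEC): [MAIN] PC=3: NOP [depth=0]
Event 10 (EXEC): [MAIN] PC=4: INC 2 -> ACC=4 [depth=0]
Event 11 (EXEC): [MAIN] PC=5: INC 4 -> ACC=8 [depth=0]
Event 12 (EXEC): [MAIN] PC=6: INC 5 -> ACC=13 [depth=0]
Event 13 (EXEC): [MAIN] PC=7: HALT [depth=0]
Max depth observed: 1

Answer: 1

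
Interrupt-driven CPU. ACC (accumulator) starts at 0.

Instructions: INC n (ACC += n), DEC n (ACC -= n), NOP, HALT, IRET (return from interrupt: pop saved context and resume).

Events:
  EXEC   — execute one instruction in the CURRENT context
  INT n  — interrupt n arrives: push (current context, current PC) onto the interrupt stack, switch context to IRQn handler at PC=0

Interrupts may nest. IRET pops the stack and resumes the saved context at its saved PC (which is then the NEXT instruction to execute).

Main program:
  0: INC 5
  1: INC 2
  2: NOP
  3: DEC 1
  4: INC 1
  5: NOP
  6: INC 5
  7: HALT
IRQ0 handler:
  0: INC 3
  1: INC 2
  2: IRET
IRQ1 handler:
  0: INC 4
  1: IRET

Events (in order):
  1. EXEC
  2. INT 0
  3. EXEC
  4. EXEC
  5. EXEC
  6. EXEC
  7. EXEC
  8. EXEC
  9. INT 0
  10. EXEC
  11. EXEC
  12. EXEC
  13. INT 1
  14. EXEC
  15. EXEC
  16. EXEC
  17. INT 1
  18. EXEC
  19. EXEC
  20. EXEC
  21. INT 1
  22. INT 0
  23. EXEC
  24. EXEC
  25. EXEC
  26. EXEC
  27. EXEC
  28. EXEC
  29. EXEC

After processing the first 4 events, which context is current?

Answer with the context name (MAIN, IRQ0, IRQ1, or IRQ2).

Event 1 (EXEC): [MAIN] PC=0: INC 5 -> ACC=5
Event 2 (INT 0): INT 0 arrives: push (MAIN, PC=1), enter IRQ0 at PC=0 (depth now 1)
Event 3 (EXEC): [IRQ0] PC=0: INC 3 -> ACC=8
Event 4 (EXEC): [IRQ0] PC=1: INC 2 -> ACC=10

Answer: IRQ0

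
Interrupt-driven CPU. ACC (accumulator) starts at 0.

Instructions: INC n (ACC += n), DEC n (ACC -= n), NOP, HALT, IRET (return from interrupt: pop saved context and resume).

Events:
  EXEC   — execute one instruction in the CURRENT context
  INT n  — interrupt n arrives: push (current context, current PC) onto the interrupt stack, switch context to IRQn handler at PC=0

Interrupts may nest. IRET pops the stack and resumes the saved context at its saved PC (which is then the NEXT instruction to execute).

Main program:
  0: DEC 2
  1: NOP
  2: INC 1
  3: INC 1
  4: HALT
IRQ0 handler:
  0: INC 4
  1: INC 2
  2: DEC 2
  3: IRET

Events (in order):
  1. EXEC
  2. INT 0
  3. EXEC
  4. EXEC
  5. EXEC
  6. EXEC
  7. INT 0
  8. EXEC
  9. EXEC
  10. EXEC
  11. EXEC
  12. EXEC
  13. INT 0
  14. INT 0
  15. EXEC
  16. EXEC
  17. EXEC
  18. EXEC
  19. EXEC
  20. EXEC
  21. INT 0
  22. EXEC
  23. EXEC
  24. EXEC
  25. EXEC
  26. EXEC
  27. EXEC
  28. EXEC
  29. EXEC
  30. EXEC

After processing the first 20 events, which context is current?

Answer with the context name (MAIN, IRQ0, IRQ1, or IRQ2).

Answer: IRQ0

Derivation:
Event 1 (EXEC): [MAIN] PC=0: DEC 2 -> ACC=-2
Event 2 (INT 0): INT 0 arrives: push (MAIN, PC=1), enter IRQ0 at PC=0 (depth now 1)
Event 3 (EXEC): [IRQ0] PC=0: INC 4 -> ACC=2
Event 4 (EXEC): [IRQ0] PC=1: INC 2 -> ACC=4
Event 5 (EXEC): [IRQ0] PC=2: DEC 2 -> ACC=2
Event 6 (EXEC): [IRQ0] PC=3: IRET -> resume MAIN at PC=1 (depth now 0)
Event 7 (INT 0): INT 0 arrives: push (MAIN, PC=1), enter IRQ0 at PC=0 (depth now 1)
Event 8 (EXEC): [IRQ0] PC=0: INC 4 -> ACC=6
Event 9 (EXEC): [IRQ0] PC=1: INC 2 -> ACC=8
Event 10 (EXEC): [IRQ0] PC=2: DEC 2 -> ACC=6
Event 11 (EXEC): [IRQ0] PC=3: IRET -> resume MAIN at PC=1 (depth now 0)
Event 12 (EXEC): [MAIN] PC=1: NOP
Event 13 (INT 0): INT 0 arrives: push (MAIN, PC=2), enter IRQ0 at PC=0 (depth now 1)
Event 14 (INT 0): INT 0 arrives: push (IRQ0, PC=0), enter IRQ0 at PC=0 (depth now 2)
Event 15 (EXEC): [IRQ0] PC=0: INC 4 -> ACC=10
Event 16 (EXEC): [IRQ0] PC=1: INC 2 -> ACC=12
Event 17 (EXEC): [IRQ0] PC=2: DEC 2 -> ACC=10
Event 18 (EXEC): [IRQ0] PC=3: IRET -> resume IRQ0 at PC=0 (depth now 1)
Event 19 (EXEC): [IRQ0] PC=0: INC 4 -> ACC=14
Event 20 (EXEC): [IRQ0] PC=1: INC 2 -> ACC=16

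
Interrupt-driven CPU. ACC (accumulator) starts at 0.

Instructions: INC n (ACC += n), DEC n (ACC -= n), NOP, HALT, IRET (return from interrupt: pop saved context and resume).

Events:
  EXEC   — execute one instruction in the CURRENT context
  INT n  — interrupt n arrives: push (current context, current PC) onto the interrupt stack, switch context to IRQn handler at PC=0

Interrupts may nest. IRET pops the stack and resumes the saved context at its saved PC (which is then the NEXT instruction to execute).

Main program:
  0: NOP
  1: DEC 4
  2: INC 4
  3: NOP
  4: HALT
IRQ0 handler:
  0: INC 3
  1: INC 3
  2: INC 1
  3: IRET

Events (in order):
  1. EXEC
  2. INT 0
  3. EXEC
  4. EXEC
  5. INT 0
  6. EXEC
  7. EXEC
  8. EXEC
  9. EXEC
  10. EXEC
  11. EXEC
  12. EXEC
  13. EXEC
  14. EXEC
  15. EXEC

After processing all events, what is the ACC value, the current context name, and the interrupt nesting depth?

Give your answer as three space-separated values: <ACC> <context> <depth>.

Answer: 14 MAIN 0

Derivation:
Event 1 (EXEC): [MAIN] PC=0: NOP
Event 2 (INT 0): INT 0 arrives: push (MAIN, PC=1), enter IRQ0 at PC=0 (depth now 1)
Event 3 (EXEC): [IRQ0] PC=0: INC 3 -> ACC=3
Event 4 (EXEC): [IRQ0] PC=1: INC 3 -> ACC=6
Event 5 (INT 0): INT 0 arrives: push (IRQ0, PC=2), enter IRQ0 at PC=0 (depth now 2)
Event 6 (EXEC): [IRQ0] PC=0: INC 3 -> ACC=9
Event 7 (EXEC): [IRQ0] PC=1: INC 3 -> ACC=12
Event 8 (EXEC): [IRQ0] PC=2: INC 1 -> ACC=13
Event 9 (EXEC): [IRQ0] PC=3: IRET -> resume IRQ0 at PC=2 (depth now 1)
Event 10 (EXEC): [IRQ0] PC=2: INC 1 -> ACC=14
Event 11 (EXEC): [IRQ0] PC=3: IRET -> resume MAIN at PC=1 (depth now 0)
Event 12 (EXEC): [MAIN] PC=1: DEC 4 -> ACC=10
Event 13 (EXEC): [MAIN] PC=2: INC 4 -> ACC=14
Event 14 (EXEC): [MAIN] PC=3: NOP
Event 15 (EXEC): [MAIN] PC=4: HALT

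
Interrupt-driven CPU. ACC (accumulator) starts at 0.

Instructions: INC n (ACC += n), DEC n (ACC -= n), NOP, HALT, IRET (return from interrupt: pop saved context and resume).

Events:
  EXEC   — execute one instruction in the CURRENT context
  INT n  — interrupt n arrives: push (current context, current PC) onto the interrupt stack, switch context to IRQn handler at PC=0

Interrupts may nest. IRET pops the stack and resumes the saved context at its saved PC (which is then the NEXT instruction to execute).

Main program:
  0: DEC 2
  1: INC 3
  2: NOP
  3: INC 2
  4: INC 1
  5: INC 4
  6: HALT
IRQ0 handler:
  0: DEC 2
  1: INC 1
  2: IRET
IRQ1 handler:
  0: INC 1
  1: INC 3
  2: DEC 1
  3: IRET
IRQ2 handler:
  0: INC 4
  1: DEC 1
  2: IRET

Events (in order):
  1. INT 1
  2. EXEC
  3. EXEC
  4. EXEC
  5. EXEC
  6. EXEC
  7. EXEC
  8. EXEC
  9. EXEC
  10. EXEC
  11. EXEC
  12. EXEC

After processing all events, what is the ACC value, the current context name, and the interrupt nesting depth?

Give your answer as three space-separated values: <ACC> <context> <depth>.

Answer: 11 MAIN 0

Derivation:
Event 1 (INT 1): INT 1 arrives: push (MAIN, PC=0), enter IRQ1 at PC=0 (depth now 1)
Event 2 (EXEC): [IRQ1] PC=0: INC 1 -> ACC=1
Event 3 (EXEC): [IRQ1] PC=1: INC 3 -> ACC=4
Event 4 (EXEC): [IRQ1] PC=2: DEC 1 -> ACC=3
Event 5 (EXEC): [IRQ1] PC=3: IRET -> resume MAIN at PC=0 (depth now 0)
Event 6 (EXEC): [MAIN] PC=0: DEC 2 -> ACC=1
Event 7 (EXEC): [MAIN] PC=1: INC 3 -> ACC=4
Event 8 (EXEC): [MAIN] PC=2: NOP
Event 9 (EXEC): [MAIN] PC=3: INC 2 -> ACC=6
Event 10 (EXEC): [MAIN] PC=4: INC 1 -> ACC=7
Event 11 (EXEC): [MAIN] PC=5: INC 4 -> ACC=11
Event 12 (EXEC): [MAIN] PC=6: HALT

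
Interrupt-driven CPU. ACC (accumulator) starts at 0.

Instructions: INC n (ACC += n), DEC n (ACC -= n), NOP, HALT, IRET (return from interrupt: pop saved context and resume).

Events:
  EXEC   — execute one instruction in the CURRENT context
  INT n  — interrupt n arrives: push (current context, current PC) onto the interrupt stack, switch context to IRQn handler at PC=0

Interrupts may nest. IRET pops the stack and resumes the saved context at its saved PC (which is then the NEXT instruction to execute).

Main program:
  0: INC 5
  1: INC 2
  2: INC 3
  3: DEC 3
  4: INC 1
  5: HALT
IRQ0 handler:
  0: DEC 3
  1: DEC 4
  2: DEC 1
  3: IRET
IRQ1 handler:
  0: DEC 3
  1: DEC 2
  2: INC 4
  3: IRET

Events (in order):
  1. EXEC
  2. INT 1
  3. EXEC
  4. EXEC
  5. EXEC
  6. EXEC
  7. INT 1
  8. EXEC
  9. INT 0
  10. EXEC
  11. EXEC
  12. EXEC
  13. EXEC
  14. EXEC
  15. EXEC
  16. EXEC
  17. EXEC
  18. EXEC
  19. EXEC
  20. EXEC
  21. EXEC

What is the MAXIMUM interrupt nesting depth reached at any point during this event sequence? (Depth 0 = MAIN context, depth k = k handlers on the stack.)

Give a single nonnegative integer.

Answer: 2

Derivation:
Event 1 (EXEC): [MAIN] PC=0: INC 5 -> ACC=5 [depth=0]
Event 2 (INT 1): INT 1 arrives: push (MAIN, PC=1), enter IRQ1 at PC=0 (depth now 1) [depth=1]
Event 3 (EXEC): [IRQ1] PC=0: DEC 3 -> ACC=2 [depth=1]
Event 4 (EXEC): [IRQ1] PC=1: DEC 2 -> ACC=0 [depth=1]
Event 5 (EXEC): [IRQ1] PC=2: INC 4 -> ACC=4 [depth=1]
Event 6 (EXEC): [IRQ1] PC=3: IRET -> resume MAIN at PC=1 (depth now 0) [depth=0]
Event 7 (INT 1): INT 1 arrives: push (MAIN, PC=1), enter IRQ1 at PC=0 (depth now 1) [depth=1]
Event 8 (EXEC): [IRQ1] PC=0: DEC 3 -> ACC=1 [depth=1]
Event 9 (INT 0): INT 0 arrives: push (IRQ1, PC=1), enter IRQ0 at PC=0 (depth now 2) [depth=2]
Event 10 (EXEC): [IRQ0] PC=0: DEC 3 -> ACC=-2 [depth=2]
Event 11 (EXEC): [IRQ0] PC=1: DEC 4 -> ACC=-6 [depth=2]
Event 12 (EXEC): [IRQ0] PC=2: DEC 1 -> ACC=-7 [depth=2]
Event 13 (EXEC): [IRQ0] PC=3: IRET -> resume IRQ1 at PC=1 (depth now 1) [depth=1]
Event 14 (EXEC): [IRQ1] PC=1: DEC 2 -> ACC=-9 [depth=1]
Event 15 (EXEC): [IRQ1] PC=2: INC 4 -> ACC=-5 [depth=1]
Event 16 (EXEC): [IRQ1] PC=3: IRET -> resume MAIN at PC=1 (depth now 0) [depth=0]
Event 17 (EXEC): [MAIN] PC=1: INC 2 -> ACC=-3 [depth=0]
Event 18 (EXEC): [MAIN] PC=2: INC 3 -> ACC=0 [depth=0]
Event 19 (EXEC): [MAIN] PC=3: DEC 3 -> ACC=-3 [depth=0]
Event 20 (EXEC): [MAIN] PC=4: INC 1 -> ACC=-2 [depth=0]
Event 21 (EXEC): [MAIN] PC=5: HALT [depth=0]
Max depth observed: 2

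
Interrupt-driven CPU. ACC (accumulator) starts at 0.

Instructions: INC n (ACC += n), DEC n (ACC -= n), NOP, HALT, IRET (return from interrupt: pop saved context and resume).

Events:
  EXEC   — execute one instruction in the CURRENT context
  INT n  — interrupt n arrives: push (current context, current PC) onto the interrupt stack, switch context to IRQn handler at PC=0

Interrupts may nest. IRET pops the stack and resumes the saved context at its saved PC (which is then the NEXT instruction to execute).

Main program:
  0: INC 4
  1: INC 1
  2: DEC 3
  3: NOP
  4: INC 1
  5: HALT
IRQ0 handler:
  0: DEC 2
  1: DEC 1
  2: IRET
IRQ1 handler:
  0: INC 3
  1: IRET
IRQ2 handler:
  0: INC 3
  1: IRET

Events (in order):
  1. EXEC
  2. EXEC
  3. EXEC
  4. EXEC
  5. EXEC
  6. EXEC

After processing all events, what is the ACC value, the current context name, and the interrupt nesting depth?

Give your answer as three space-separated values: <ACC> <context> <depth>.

Answer: 3 MAIN 0

Derivation:
Event 1 (EXEC): [MAIN] PC=0: INC 4 -> ACC=4
Event 2 (EXEC): [MAIN] PC=1: INC 1 -> ACC=5
Event 3 (EXEC): [MAIN] PC=2: DEC 3 -> ACC=2
Event 4 (EXEC): [MAIN] PC=3: NOP
Event 5 (EXEC): [MAIN] PC=4: INC 1 -> ACC=3
Event 6 (EXEC): [MAIN] PC=5: HALT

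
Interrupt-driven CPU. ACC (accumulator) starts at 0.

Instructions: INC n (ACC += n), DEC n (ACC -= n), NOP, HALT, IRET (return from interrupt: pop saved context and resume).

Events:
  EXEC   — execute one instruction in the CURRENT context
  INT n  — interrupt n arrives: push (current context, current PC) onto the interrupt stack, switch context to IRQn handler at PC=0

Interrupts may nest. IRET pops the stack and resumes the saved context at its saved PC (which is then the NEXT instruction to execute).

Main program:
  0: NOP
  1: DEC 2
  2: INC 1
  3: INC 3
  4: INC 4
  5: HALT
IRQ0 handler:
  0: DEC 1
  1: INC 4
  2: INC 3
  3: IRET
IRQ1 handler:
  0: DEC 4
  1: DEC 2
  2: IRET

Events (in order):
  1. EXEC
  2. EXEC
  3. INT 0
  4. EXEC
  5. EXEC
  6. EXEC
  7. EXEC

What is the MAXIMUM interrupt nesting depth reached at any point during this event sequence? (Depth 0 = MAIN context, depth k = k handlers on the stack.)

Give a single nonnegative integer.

Event 1 (EXEC): [MAIN] PC=0: NOP [depth=0]
Event 2 (EXEC): [MAIN] PC=1: DEC 2 -> ACC=-2 [depth=0]
Event 3 (INT 0): INT 0 arrives: push (MAIN, PC=2), enter IRQ0 at PC=0 (depth now 1) [depth=1]
Event 4 (EXEC): [IRQ0] PC=0: DEC 1 -> ACC=-3 [depth=1]
Event 5 (EXEC): [IRQ0] PC=1: INC 4 -> ACC=1 [depth=1]
Event 6 (EXEC): [IRQ0] PC=2: INC 3 -> ACC=4 [depth=1]
Event 7 (EXEC): [IRQ0] PC=3: IRET -> resume MAIN at PC=2 (depth now 0) [depth=0]
Max depth observed: 1

Answer: 1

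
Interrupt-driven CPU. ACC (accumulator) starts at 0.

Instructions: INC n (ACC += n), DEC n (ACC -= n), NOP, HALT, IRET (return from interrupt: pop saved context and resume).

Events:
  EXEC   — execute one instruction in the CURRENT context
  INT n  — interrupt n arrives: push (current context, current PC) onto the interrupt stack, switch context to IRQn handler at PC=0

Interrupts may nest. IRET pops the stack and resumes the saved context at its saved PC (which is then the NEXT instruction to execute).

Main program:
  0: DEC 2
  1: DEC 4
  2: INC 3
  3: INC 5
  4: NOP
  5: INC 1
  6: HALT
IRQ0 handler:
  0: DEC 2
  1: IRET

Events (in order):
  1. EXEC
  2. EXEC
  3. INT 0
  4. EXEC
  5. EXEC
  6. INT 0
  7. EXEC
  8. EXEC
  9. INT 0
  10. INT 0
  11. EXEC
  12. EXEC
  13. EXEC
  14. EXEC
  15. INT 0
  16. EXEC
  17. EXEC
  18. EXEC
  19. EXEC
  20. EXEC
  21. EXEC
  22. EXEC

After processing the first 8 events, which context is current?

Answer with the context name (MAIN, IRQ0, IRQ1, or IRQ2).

Event 1 (EXEC): [MAIN] PC=0: DEC 2 -> ACC=-2
Event 2 (EXEC): [MAIN] PC=1: DEC 4 -> ACC=-6
Event 3 (INT 0): INT 0 arrives: push (MAIN, PC=2), enter IRQ0 at PC=0 (depth now 1)
Event 4 (EXEC): [IRQ0] PC=0: DEC 2 -> ACC=-8
Event 5 (EXEC): [IRQ0] PC=1: IRET -> resume MAIN at PC=2 (depth now 0)
Event 6 (INT 0): INT 0 arrives: push (MAIN, PC=2), enter IRQ0 at PC=0 (depth now 1)
Event 7 (EXEC): [IRQ0] PC=0: DEC 2 -> ACC=-10
Event 8 (EXEC): [IRQ0] PC=1: IRET -> resume MAIN at PC=2 (depth now 0)

Answer: MAIN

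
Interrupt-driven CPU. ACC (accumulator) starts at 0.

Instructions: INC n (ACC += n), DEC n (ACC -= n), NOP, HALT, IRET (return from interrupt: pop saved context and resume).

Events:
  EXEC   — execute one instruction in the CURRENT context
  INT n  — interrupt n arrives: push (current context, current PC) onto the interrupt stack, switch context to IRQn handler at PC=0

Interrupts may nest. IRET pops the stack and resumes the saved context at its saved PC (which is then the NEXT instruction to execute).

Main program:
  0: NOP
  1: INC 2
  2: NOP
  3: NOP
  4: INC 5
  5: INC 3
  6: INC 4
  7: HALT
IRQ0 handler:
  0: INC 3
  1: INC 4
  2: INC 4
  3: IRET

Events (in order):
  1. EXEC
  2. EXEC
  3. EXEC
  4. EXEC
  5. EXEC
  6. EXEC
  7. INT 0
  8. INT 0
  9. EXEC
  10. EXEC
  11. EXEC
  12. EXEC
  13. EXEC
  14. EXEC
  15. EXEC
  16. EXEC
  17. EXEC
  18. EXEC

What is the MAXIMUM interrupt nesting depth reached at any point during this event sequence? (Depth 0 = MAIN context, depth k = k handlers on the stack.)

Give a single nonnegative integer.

Event 1 (EXEC): [MAIN] PC=0: NOP [depth=0]
Event 2 (EXEC): [MAIN] PC=1: INC 2 -> ACC=2 [depth=0]
Event 3 (EXEC): [MAIN] PC=2: NOP [depth=0]
Event 4 (EXEC): [MAIN] PC=3: NOP [depth=0]
Event 5 (EXEC): [MAIN] PC=4: INC 5 -> ACC=7 [depth=0]
Event 6 (EXEC): [MAIN] PC=5: INC 3 -> ACC=10 [depth=0]
Event 7 (INT 0): INT 0 arrives: push (MAIN, PC=6), enter IRQ0 at PC=0 (depth now 1) [depth=1]
Event 8 (INT 0): INT 0 arrives: push (IRQ0, PC=0), enter IRQ0 at PC=0 (depth now 2) [depth=2]
Event 9 (EXEC): [IRQ0] PC=0: INC 3 -> ACC=13 [depth=2]
Event 10 (EXEC): [IRQ0] PC=1: INC 4 -> ACC=17 [depth=2]
Event 11 (EXEC): [IRQ0] PC=2: INC 4 -> ACC=21 [depth=2]
Event 12 (EXEC): [IRQ0] PC=3: IRET -> resume IRQ0 at PC=0 (depth now 1) [depth=1]
Event 13 (EXEC): [IRQ0] PC=0: INC 3 -> ACC=24 [depth=1]
Event 14 (EXEC): [IRQ0] PC=1: INC 4 -> ACC=28 [depth=1]
Event 15 (EXEC): [IRQ0] PC=2: INC 4 -> ACC=32 [depth=1]
Event 16 (EXEC): [IRQ0] PC=3: IRET -> resume MAIN at PC=6 (depth now 0) [depth=0]
Event 17 (EXEC): [MAIN] PC=6: INC 4 -> ACC=36 [depth=0]
Event 18 (EXEC): [MAIN] PC=7: HALT [depth=0]
Max depth observed: 2

Answer: 2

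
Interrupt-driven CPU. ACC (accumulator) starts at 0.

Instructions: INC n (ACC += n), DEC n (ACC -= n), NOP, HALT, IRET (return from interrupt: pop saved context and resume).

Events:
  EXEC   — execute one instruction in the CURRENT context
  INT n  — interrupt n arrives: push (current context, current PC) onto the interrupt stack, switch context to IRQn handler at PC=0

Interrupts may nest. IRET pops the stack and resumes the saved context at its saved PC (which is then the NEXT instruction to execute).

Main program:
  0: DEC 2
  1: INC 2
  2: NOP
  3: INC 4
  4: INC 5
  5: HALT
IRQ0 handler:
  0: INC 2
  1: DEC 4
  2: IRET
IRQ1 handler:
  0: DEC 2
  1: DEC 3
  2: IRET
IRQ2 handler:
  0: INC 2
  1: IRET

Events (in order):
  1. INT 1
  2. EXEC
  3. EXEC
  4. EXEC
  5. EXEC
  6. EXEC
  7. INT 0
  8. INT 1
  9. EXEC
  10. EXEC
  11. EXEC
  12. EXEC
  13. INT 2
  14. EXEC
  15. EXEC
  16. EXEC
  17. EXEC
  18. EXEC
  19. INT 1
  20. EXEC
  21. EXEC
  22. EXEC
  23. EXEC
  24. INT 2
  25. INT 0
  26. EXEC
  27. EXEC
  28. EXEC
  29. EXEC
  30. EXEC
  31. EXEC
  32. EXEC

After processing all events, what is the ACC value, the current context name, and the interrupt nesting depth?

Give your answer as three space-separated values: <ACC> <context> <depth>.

Answer: -6 MAIN 0

Derivation:
Event 1 (INT 1): INT 1 arrives: push (MAIN, PC=0), enter IRQ1 at PC=0 (depth now 1)
Event 2 (EXEC): [IRQ1] PC=0: DEC 2 -> ACC=-2
Event 3 (EXEC): [IRQ1] PC=1: DEC 3 -> ACC=-5
Event 4 (EXEC): [IRQ1] PC=2: IRET -> resume MAIN at PC=0 (depth now 0)
Event 5 (EXEC): [MAIN] PC=0: DEC 2 -> ACC=-7
Event 6 (EXEC): [MAIN] PC=1: INC 2 -> ACC=-5
Event 7 (INT 0): INT 0 arrives: push (MAIN, PC=2), enter IRQ0 at PC=0 (depth now 1)
Event 8 (INT 1): INT 1 arrives: push (IRQ0, PC=0), enter IRQ1 at PC=0 (depth now 2)
Event 9 (EXEC): [IRQ1] PC=0: DEC 2 -> ACC=-7
Event 10 (EXEC): [IRQ1] PC=1: DEC 3 -> ACC=-10
Event 11 (EXEC): [IRQ1] PC=2: IRET -> resume IRQ0 at PC=0 (depth now 1)
Event 12 (EXEC): [IRQ0] PC=0: INC 2 -> ACC=-8
Event 13 (INT 2): INT 2 arrives: push (IRQ0, PC=1), enter IRQ2 at PC=0 (depth now 2)
Event 14 (EXEC): [IRQ2] PC=0: INC 2 -> ACC=-6
Event 15 (EXEC): [IRQ2] PC=1: IRET -> resume IRQ0 at PC=1 (depth now 1)
Event 16 (EXEC): [IRQ0] PC=1: DEC 4 -> ACC=-10
Event 17 (EXEC): [IRQ0] PC=2: IRET -> resume MAIN at PC=2 (depth now 0)
Event 18 (EXEC): [MAIN] PC=2: NOP
Event 19 (INT 1): INT 1 arrives: push (MAIN, PC=3), enter IRQ1 at PC=0 (depth now 1)
Event 20 (EXEC): [IRQ1] PC=0: DEC 2 -> ACC=-12
Event 21 (EXEC): [IRQ1] PC=1: DEC 3 -> ACC=-15
Event 22 (EXEC): [IRQ1] PC=2: IRET -> resume MAIN at PC=3 (depth now 0)
Event 23 (EXEC): [MAIN] PC=3: INC 4 -> ACC=-11
Event 24 (INT 2): INT 2 arrives: push (MAIN, PC=4), enter IRQ2 at PC=0 (depth now 1)
Event 25 (INT 0): INT 0 arrives: push (IRQ2, PC=0), enter IRQ0 at PC=0 (depth now 2)
Event 26 (EXEC): [IRQ0] PC=0: INC 2 -> ACC=-9
Event 27 (EXEC): [IRQ0] PC=1: DEC 4 -> ACC=-13
Event 28 (EXEC): [IRQ0] PC=2: IRET -> resume IRQ2 at PC=0 (depth now 1)
Event 29 (EXEC): [IRQ2] PC=0: INC 2 -> ACC=-11
Event 30 (EXEC): [IRQ2] PC=1: IRET -> resume MAIN at PC=4 (depth now 0)
Event 31 (EXEC): [MAIN] PC=4: INC 5 -> ACC=-6
Event 32 (EXEC): [MAIN] PC=5: HALT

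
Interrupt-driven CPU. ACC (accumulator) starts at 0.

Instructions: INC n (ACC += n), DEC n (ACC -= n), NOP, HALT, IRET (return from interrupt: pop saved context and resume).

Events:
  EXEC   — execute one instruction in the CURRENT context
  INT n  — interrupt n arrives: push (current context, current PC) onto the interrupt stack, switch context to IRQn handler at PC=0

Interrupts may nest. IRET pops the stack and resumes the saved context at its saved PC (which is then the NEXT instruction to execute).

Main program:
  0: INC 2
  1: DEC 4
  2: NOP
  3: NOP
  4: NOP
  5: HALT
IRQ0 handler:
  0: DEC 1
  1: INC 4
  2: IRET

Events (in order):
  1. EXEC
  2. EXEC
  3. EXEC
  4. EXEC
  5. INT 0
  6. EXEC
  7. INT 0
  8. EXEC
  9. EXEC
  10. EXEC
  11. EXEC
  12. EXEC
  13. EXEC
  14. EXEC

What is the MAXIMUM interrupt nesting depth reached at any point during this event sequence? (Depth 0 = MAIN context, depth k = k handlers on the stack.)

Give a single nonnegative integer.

Event 1 (EXEC): [MAIN] PC=0: INC 2 -> ACC=2 [depth=0]
Event 2 (EXEC): [MAIN] PC=1: DEC 4 -> ACC=-2 [depth=0]
Event 3 (EXEC): [MAIN] PC=2: NOP [depth=0]
Event 4 (EXEC): [MAIN] PC=3: NOP [depth=0]
Event 5 (INT 0): INT 0 arrives: push (MAIN, PC=4), enter IRQ0 at PC=0 (depth now 1) [depth=1]
Event 6 (EXEC): [IRQ0] PC=0: DEC 1 -> ACC=-3 [depth=1]
Event 7 (INT 0): INT 0 arrives: push (IRQ0, PC=1), enter IRQ0 at PC=0 (depth now 2) [depth=2]
Event 8 (EXEC): [IRQ0] PC=0: DEC 1 -> ACC=-4 [depth=2]
Event 9 (EXEC): [IRQ0] PC=1: INC 4 -> ACC=0 [depth=2]
Event 10 (EXEC): [IRQ0] PC=2: IRET -> resume IRQ0 at PC=1 (depth now 1) [depth=1]
Event 11 (EXEC): [IRQ0] PC=1: INC 4 -> ACC=4 [depth=1]
Event 12 (EXEC): [IRQ0] PC=2: IRET -> resume MAIN at PC=4 (depth now 0) [depth=0]
Event 13 (EXEC): [MAIN] PC=4: NOP [depth=0]
Event 14 (EXEC): [MAIN] PC=5: HALT [depth=0]
Max depth observed: 2

Answer: 2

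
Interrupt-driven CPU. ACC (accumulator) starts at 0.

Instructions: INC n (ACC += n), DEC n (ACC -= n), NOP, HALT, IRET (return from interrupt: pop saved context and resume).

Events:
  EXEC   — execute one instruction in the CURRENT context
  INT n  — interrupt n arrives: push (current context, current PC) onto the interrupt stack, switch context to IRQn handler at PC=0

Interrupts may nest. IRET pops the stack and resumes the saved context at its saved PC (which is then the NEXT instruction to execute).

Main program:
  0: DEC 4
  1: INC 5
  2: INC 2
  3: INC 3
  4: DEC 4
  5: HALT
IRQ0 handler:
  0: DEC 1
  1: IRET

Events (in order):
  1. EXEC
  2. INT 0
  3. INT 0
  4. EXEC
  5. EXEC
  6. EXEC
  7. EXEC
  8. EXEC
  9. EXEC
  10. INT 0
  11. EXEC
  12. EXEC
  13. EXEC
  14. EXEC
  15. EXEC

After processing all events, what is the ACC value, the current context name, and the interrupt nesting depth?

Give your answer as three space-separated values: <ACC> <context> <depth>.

Event 1 (EXEC): [MAIN] PC=0: DEC 4 -> ACC=-4
Event 2 (INT 0): INT 0 arrives: push (MAIN, PC=1), enter IRQ0 at PC=0 (depth now 1)
Event 3 (INT 0): INT 0 arrives: push (IRQ0, PC=0), enter IRQ0 at PC=0 (depth now 2)
Event 4 (EXEC): [IRQ0] PC=0: DEC 1 -> ACC=-5
Event 5 (EXEC): [IRQ0] PC=1: IRET -> resume IRQ0 at PC=0 (depth now 1)
Event 6 (EXEC): [IRQ0] PC=0: DEC 1 -> ACC=-6
Event 7 (EXEC): [IRQ0] PC=1: IRET -> resume MAIN at PC=1 (depth now 0)
Event 8 (EXEC): [MAIN] PC=1: INC 5 -> ACC=-1
Event 9 (EXEC): [MAIN] PC=2: INC 2 -> ACC=1
Event 10 (INT 0): INT 0 arrives: push (MAIN, PC=3), enter IRQ0 at PC=0 (depth now 1)
Event 11 (EXEC): [IRQ0] PC=0: DEC 1 -> ACC=0
Event 12 (EXEC): [IRQ0] PC=1: IRET -> resume MAIN at PC=3 (depth now 0)
Event 13 (EXEC): [MAIN] PC=3: INC 3 -> ACC=3
Event 14 (EXEC): [MAIN] PC=4: DEC 4 -> ACC=-1
Event 15 (EXEC): [MAIN] PC=5: HALT

Answer: -1 MAIN 0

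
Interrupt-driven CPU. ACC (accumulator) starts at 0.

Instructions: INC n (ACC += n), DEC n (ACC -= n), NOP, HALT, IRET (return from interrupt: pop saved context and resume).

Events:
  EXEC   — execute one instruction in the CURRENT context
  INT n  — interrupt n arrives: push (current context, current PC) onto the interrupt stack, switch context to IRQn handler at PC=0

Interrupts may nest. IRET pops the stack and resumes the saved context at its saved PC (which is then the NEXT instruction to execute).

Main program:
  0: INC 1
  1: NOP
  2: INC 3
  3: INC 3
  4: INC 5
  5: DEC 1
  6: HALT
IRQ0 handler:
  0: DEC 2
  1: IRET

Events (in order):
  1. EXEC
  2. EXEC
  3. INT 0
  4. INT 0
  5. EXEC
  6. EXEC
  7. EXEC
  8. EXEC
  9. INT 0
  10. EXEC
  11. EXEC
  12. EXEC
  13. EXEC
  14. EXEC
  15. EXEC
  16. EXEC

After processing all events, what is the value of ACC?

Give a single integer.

Answer: 5

Derivation:
Event 1 (EXEC): [MAIN] PC=0: INC 1 -> ACC=1
Event 2 (EXEC): [MAIN] PC=1: NOP
Event 3 (INT 0): INT 0 arrives: push (MAIN, PC=2), enter IRQ0 at PC=0 (depth now 1)
Event 4 (INT 0): INT 0 arrives: push (IRQ0, PC=0), enter IRQ0 at PC=0 (depth now 2)
Event 5 (EXEC): [IRQ0] PC=0: DEC 2 -> ACC=-1
Event 6 (EXEC): [IRQ0] PC=1: IRET -> resume IRQ0 at PC=0 (depth now 1)
Event 7 (EXEC): [IRQ0] PC=0: DEC 2 -> ACC=-3
Event 8 (EXEC): [IRQ0] PC=1: IRET -> resume MAIN at PC=2 (depth now 0)
Event 9 (INT 0): INT 0 arrives: push (MAIN, PC=2), enter IRQ0 at PC=0 (depth now 1)
Event 10 (EXEC): [IRQ0] PC=0: DEC 2 -> ACC=-5
Event 11 (EXEC): [IRQ0] PC=1: IRET -> resume MAIN at PC=2 (depth now 0)
Event 12 (EXEC): [MAIN] PC=2: INC 3 -> ACC=-2
Event 13 (EXEC): [MAIN] PC=3: INC 3 -> ACC=1
Event 14 (EXEC): [MAIN] PC=4: INC 5 -> ACC=6
Event 15 (EXEC): [MAIN] PC=5: DEC 1 -> ACC=5
Event 16 (EXEC): [MAIN] PC=6: HALT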